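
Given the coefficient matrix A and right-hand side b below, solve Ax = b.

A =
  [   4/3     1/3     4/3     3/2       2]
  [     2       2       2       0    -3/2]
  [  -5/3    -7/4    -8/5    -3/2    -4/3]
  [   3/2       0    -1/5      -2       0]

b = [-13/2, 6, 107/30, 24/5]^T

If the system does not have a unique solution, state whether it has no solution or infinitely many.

Row-reduce:
R1 ← R1 / (4/3).
R2 ← R2 − 2·R1.
R3 ← R3 + 5/3·R1.
R4 ← R4 − 3/2·R1.
R2 ← R2 / (3/2).
R1 ← R1 − 1/4·R2.
R3 ← R3 + 4/3·R2.
R4 ← R4 + 3/8·R2.
R3 ← R3 / (1/15).
R1 ← R1 − 1·R3.
R4 ← R4 + 17/10·R3.
R4 ← R4 / (-731/16).
R1 ← R1 − 207/8·R4.
R2 ← R2 + 3/2·R4.
R3 ← R3 + 195/8·R4.
Rank is 4 with 5 unknowns, leaving x_5 free.

infinitely many solutions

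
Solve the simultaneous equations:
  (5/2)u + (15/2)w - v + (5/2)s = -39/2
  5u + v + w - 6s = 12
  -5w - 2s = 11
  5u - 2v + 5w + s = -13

Row-reduce:
R1 ← R1 / (5/2).
R2 ← R2 − 5·R1.
R4 ← R4 − 5·R1.
R2 ← R2 / (3).
R1 ← R1 + 2/5·R2.
R3 ← R3 / (-5).
R1 ← R1 − 17/15·R3.
R2 ← R2 + 14/3·R3.
R4 ← R4 + 10·R3.
Row 4 reduces to 0 = 4, a contradiction. The system is inconsistent.

no solution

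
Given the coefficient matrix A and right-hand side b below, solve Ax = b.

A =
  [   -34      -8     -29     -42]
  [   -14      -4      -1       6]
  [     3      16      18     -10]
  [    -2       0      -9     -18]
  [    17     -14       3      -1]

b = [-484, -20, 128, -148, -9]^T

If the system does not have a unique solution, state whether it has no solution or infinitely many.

x_1 = 2, x_2 = 4, x_3 = 6, x_4 = 5

Row-reduce the augmented matrix:
R1 ← R1 / (-34).
R2 ← R2 + 14·R1.
R3 ← R3 − 3·R1.
R4 ← R4 + 2·R1.
R5 ← R5 − 17·R1.
R2 ← R2 / (-12/17).
R1 ← R1 − 4/17·R2.
R3 ← R3 − 260/17·R2.
R4 ← R4 − 8/17·R2.
R5 ← R5 + 18·R2.
R3 ← R3 / (505/2).
R1 ← R1 − 9/2·R3.
R2 ← R2 + 31/2·R3.
R5 ← R5 + 581/2·R3.
Swap R4 and R5.
R4 ← R4 / (-25809/505).
R1 ← R1 − 126/505·R4.
R2 ← R2 + 1444/505·R4.
R3 ← R3 − 982/505·R4.
R5 reduces to 0 = 0, so the extra equation is consistent.
Reading off the reduced rows gives x_1 = 2, x_2 = 4, x_3 = 6, x_4 = 5.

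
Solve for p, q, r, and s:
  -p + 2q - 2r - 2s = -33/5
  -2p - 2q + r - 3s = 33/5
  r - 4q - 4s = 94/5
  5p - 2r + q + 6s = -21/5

p = 3, q = -2, r = 2, s = -11/5

Row-reduce the augmented matrix:
R1 ← R1 / (-1).
R2 ← R2 + 2·R1.
R4 ← R4 − 5·R1.
R2 ← R2 / (-6).
R1 ← R1 + 2·R2.
R3 ← R3 + 4·R2.
R4 ← R4 − 11·R2.
R3 ← R3 / (-7/3).
R1 ← R1 − 1/3·R3.
R2 ← R2 + 5/6·R3.
R4 ← R4 + 17/6·R3.
R4 ← R4 / (7/2).
R1 ← R1 − 1·R4.
R2 ← R2 − 3/2·R4.
R3 ← R3 − 2·R4.
Reading off the reduced rows gives p = 3, q = -2, r = 2, s = -11/5.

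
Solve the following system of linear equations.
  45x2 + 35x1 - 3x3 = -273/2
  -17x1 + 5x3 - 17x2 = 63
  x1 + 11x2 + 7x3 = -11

Row-reduce:
R1 ← R1 / (35).
R2 ← R2 + 17·R1.
R3 ← R3 − 1·R1.
R2 ← R2 / (34/7).
R1 ← R1 − 9/7·R2.
R3 ← R3 − 68/7·R2.
Row 3 reduces to 0 = -1/2, a contradiction. The system is inconsistent.

no solution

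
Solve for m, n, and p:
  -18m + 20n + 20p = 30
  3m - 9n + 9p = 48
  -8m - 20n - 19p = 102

m = -5, n = -5, p = 2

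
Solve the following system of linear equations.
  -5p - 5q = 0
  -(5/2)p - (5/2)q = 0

infinitely many solutions

Row-reduce:
R1 ← R1 / (-5).
R2 ← R2 + 5/2·R1.
Rank is 1 with 2 unknowns, leaving q free.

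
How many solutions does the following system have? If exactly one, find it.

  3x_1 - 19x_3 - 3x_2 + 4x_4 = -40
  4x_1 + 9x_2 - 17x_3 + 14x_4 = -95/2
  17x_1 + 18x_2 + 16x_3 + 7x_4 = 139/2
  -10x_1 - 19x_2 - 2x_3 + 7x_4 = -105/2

x_1 = 5/2, x_2 = 1/2, x_3 = 2, x_4 = -2

Row-reduce the augmented matrix:
R1 ← R1 / (3).
R2 ← R2 − 4·R1.
R3 ← R3 − 17·R1.
R4 ← R4 + 10·R1.
R2 ← R2 / (13).
R1 ← R1 + 1·R2.
R3 ← R3 − 35·R2.
R4 ← R4 + 29·R2.
R3 ← R3 / (1316/13).
R1 ← R1 + 74/13·R3.
R2 ← R2 − 25/39·R3.
R4 ← R4 + 1823/39·R3.
R4 ← R4 / (85507/3948).
R1 ← R1 + 127/658·R4.
R2 ← R2 − 3607/3948·R4.
R3 ← R3 + 507/1316·R4.
Reading off the reduced rows gives x_1 = 5/2, x_2 = 1/2, x_3 = 2, x_4 = -2.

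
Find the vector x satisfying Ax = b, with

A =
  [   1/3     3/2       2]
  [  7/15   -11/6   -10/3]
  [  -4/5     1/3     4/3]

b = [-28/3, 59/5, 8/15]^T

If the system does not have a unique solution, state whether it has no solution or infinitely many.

no solution

Row-reduce:
R1 ← R1 / (1/3).
R2 ← R2 − 7/15·R1.
R3 ← R3 + 4/5·R1.
R2 ← R2 / (-59/15).
R1 ← R1 − 9/2·R2.
R3 ← R3 − 59/15·R2.
Row 3 reduces to 0 = 3, a contradiction. The system is inconsistent.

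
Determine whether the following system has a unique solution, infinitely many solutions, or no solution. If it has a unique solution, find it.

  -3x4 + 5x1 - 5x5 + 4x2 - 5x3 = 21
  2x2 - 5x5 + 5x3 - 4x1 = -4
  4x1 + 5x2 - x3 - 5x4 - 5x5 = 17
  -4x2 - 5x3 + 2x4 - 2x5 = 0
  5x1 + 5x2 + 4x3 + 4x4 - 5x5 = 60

x1 = 6, x2 = 0, x3 = 2, x4 = 3, x5 = -2

Row-reduce the augmented matrix:
R1 ← R1 / (5).
R2 ← R2 + 4·R1.
R3 ← R3 − 4·R1.
R5 ← R5 − 5·R1.
R2 ← R2 / (26/5).
R1 ← R1 − 4/5·R2.
R3 ← R3 − 9/5·R2.
R4 ← R4 + 4·R2.
R5 ← R5 − 1·R2.
R3 ← R3 / (69/26).
R1 ← R1 + 15/13·R3.
R2 ← R2 − 5/26·R3.
R4 ← R4 + 55/13·R3.
R5 ← R5 − 229/26·R3.
R4 ← R4 / (-8/3).
R1 ← R1 + 1·R4.
R2 ← R2 + 1/3·R4.
R3 ← R3 + 2/3·R4.
R5 ← R5 − 40/3·R4.
R5 ← R5 / (-760/23).
R1 ← R1 − 623/184·R5.
R2 ← R2 + 219/184·R5.
R3 ← R3 − 201/92·R5.
R4 ← R4 − 383/184·R5.
Reading off the reduced rows gives x1 = 6, x2 = 0, x3 = 2, x4 = 3, x5 = -2.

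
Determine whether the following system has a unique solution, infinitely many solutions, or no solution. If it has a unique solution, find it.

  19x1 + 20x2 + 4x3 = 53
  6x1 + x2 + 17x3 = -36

infinitely many solutions

Row-reduce:
R1 ← R1 / (19).
R2 ← R2 − 6·R1.
R2 ← R2 / (-101/19).
R1 ← R1 − 20/19·R2.
Rank is 2 with 3 unknowns, leaving x3 free.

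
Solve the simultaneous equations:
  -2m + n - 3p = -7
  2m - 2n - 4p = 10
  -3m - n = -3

m = 2, n = -3, p = 0

Row-reduce the augmented matrix:
R1 ← R1 / (-2).
R2 ← R2 − 2·R1.
R3 ← R3 + 3·R1.
R2 ← R2 / (-1).
R1 ← R1 + 1/2·R2.
R3 ← R3 + 5/2·R2.
R3 ← R3 / (22).
R1 ← R1 − 5·R3.
R2 ← R2 − 7·R3.
Reading off the reduced rows gives m = 2, n = -3, p = 0.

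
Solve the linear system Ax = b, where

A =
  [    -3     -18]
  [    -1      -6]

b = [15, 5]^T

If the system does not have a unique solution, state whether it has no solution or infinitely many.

Row-reduce:
R1 ← R1 / (-3).
R2 ← R2 + 1·R1.
Rank is 1 with 2 unknowns, leaving x_2 free.

infinitely many solutions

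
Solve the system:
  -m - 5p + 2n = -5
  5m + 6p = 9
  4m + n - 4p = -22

Row-reduce the augmented matrix:
R1 ← R1 / (-1).
R2 ← R2 − 5·R1.
R3 ← R3 − 4·R1.
R2 ← R2 / (10).
R1 ← R1 + 2·R2.
R3 ← R3 − 9·R2.
R3 ← R3 / (-69/10).
R1 ← R1 − 6/5·R3.
R2 ← R2 + 19/10·R3.
Reading off the reduced rows gives m = -3, n = 6, p = 4.

m = -3, n = 6, p = 4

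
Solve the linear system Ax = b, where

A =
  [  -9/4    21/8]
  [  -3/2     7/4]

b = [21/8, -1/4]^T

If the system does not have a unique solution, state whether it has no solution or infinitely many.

Row-reduce:
R1 ← R1 / (-9/4).
R2 ← R2 + 3/2·R1.
Row 2 reduces to 0 = -2, a contradiction. The system is inconsistent.

no solution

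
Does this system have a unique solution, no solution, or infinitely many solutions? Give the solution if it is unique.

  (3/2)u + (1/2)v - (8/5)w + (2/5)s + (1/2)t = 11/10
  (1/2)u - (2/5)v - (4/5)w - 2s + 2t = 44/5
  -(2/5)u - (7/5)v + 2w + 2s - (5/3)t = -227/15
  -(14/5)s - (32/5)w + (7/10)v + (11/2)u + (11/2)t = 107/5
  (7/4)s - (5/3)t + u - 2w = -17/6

no solution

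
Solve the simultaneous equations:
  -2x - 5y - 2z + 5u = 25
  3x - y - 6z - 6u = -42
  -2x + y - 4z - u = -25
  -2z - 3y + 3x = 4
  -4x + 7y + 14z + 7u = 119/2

Row-reduce:
R1 ← R1 / (-2).
R2 ← R2 − 3·R1.
R3 ← R3 + 2·R1.
R4 ← R4 − 3·R1.
R5 ← R5 + 4·R1.
R2 ← R2 / (-17/2).
R1 ← R1 − 5/2·R2.
R3 ← R3 − 6·R2.
R4 ← R4 + 21/2·R2.
R5 ← R5 − 17·R2.
R3 ← R3 / (-142/17).
R1 ← R1 + 28/17·R3.
R2 ← R2 − 18/17·R3.
R4 ← R4 − 104/17·R3.
R4 ← R4 / (144/71).
R1 ← R1 + 77/71·R4.
R2 ← R2 + 57/71·R4.
R3 ← R3 − 42/71·R4.
Row 5 reduces to 0 = 1/2, a contradiction. The system is inconsistent.

no solution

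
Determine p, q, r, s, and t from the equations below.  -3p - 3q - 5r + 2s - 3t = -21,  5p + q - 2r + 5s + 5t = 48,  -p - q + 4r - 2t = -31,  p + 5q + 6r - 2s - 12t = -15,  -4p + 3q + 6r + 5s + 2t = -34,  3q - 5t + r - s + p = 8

Row-reduce the augmented matrix:
R1 ← R1 / (-3).
R2 ← R2 − 5·R1.
R3 ← R3 + 1·R1.
R4 ← R4 − 1·R1.
R5 ← R5 + 4·R1.
R6 ← R6 − 1·R1.
R2 ← R2 / (-4).
R1 ← R1 − 1·R2.
R4 ← R4 − 4·R2.
R5 ← R5 − 7·R2.
R6 ← R6 − 2·R2.
R3 ← R3 / (17/3).
R1 ← R1 + 11/12·R3.
R2 ← R2 − 31/12·R3.
R4 ← R4 + 6·R3.
R5 ← R5 + 65/12·R3.
R6 ← R6 + 35/6·R3.
R4 ← R4 / (107/17).
R1 ← R1 − 89/68·R4.
R2 ← R2 + 121/68·R4.
R3 ← R3 + 2/17·R4.
R5 ← R5 − 1107/68·R4.
R6 ← R6 − 107/34·R4.
R5 ← R5 / (8861/214).
R1 ← R1 − 805/214·R5.
R2 ← R2 + 753/214·R5.
R3 ← R3 + 47/107·R5.
R4 ← R4 + 239/107·R5.
R6 reduces to 0 = 0, so the extra equation is consistent.
Reading off the reduced rows gives p = 6, q = 5, r = -4, s = -1, t = 2.

p = 6, q = 5, r = -4, s = -1, t = 2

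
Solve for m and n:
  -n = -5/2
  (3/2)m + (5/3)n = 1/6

m = -8/3, n = 5/2

Row-reduce the augmented matrix:
Swap R1 and R2.
R1 ← R1 / (3/2).
R2 ← R2 / (-1).
R1 ← R1 − 10/9·R2.
Reading off the reduced rows gives m = -8/3, n = 5/2.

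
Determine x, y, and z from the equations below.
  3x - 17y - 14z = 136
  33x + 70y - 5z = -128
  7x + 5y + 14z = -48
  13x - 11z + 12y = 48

x = 4, y = -4, z = -4

Row-reduce the augmented matrix:
R1 ← R1 / (3).
R2 ← R2 − 33·R1.
R3 ← R3 − 7·R1.
R4 ← R4 − 13·R1.
R2 ← R2 / (257).
R1 ← R1 + 17/3·R2.
R3 ← R3 − 134/3·R2.
R4 ← R4 − 257/3·R2.
R3 ← R3 / (5338/257).
R1 ← R1 + 355/257·R3.
R2 ← R2 − 149/257·R3.
R4 reduces to 0 = 0, so the extra equation is consistent.
Reading off the reduced rows gives x = 4, y = -4, z = -4.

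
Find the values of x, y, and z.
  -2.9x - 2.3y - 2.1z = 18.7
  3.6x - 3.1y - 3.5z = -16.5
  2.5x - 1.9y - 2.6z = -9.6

x = -6, y = 4, z = -5

Row-reduce the augmented matrix:
R1 ← R1 / (-29/10).
R2 ← R2 − 18/5·R1.
R3 ← R3 − 5/2·R1.
R2 ← R2 / (-1727/290).
R1 ← R1 − 23/29·R2.
R3 ← R3 + 563/145·R2.
R3 ← R3 / (-673/1570).
R1 ← R1 + 14/157·R3.
R2 ← R2 − 161/157·R3.
Reading off the reduced rows gives x = -6, y = 4, z = -5.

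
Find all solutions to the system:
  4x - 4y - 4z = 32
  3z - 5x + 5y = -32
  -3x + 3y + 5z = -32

Row-reduce:
R1 ← R1 / (4).
R2 ← R2 + 5·R1.
R3 ← R3 + 3·R1.
R2 ← R2 / (-2).
R1 ← R1 + 1·R2.
R3 ← R3 − 2·R2.
Rank is 2 with 3 unknowns, leaving y free.

infinitely many solutions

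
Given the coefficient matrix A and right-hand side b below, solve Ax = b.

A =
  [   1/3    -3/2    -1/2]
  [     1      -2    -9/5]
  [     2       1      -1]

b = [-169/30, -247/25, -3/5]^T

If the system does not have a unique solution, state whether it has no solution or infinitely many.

x_1 = -1, x_2 = 3, x_3 = 8/5

Row-reduce the augmented matrix:
R1 ← R1 / (1/3).
R2 ← R2 − 1·R1.
R3 ← R3 − 2·R1.
R2 ← R2 / (5/2).
R1 ← R1 + 9/2·R2.
R3 ← R3 − 10·R2.
R3 ← R3 / (16/5).
R1 ← R1 + 51/25·R3.
R2 ← R2 + 3/25·R3.
Reading off the reduced rows gives x_1 = -1, x_2 = 3, x_3 = 8/5.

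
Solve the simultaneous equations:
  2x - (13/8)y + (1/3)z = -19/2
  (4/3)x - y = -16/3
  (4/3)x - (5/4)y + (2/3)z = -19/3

no solution

Row-reduce:
R1 ← R1 / (2).
R2 ← R2 − 4/3·R1.
R3 ← R3 − 4/3·R1.
R2 ← R2 / (1/12).
R1 ← R1 + 13/16·R2.
R3 ← R3 + 1/6·R2.
Row 3 reduces to 0 = 2, a contradiction. The system is inconsistent.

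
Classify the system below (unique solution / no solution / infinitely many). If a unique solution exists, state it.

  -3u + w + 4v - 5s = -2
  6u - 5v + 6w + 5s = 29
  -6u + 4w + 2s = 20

infinitely many solutions

Row-reduce:
R1 ← R1 / (-3).
R2 ← R2 − 6·R1.
R3 ← R3 + 6·R1.
R2 ← R2 / (3).
R1 ← R1 + 4/3·R2.
R3 ← R3 + 8·R2.
R3 ← R3 / (70/3).
R1 ← R1 − 29/9·R3.
R2 ← R2 − 8/3·R3.
Rank is 3 with 4 unknowns, leaving s free.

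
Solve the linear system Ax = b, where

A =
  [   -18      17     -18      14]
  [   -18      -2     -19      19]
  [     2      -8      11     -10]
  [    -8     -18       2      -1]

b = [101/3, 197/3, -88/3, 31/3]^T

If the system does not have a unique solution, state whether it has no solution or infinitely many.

Row-reduce the augmented matrix:
R1 ← R1 / (-18).
R2 ← R2 + 18·R1.
R3 ← R3 − 2·R1.
R4 ← R4 + 8·R1.
R2 ← R2 / (-19).
R1 ← R1 + 17/18·R2.
R3 ← R3 + 55/9·R2.
R4 ← R4 + 230/9·R2.
R3 ← R3 / (1594/171).
R1 ← R1 − 359/342·R3.
R2 ← R2 − 1/19·R3.
R4 ← R4 − 1940/171·R3.
R4 ← R4 / (-1365/797).
R1 ← R1 − 337/3188·R4.
R2 ← R2 + 329/1594·R4.
R3 ← R3 + 1719/1594·R4.
Reading off the reduced rows gives x_1 = 1/3, x_2 = -1, x_3 = -4/3, x_4 = 7/3.

x_1 = 1/3, x_2 = -1, x_3 = -4/3, x_4 = 7/3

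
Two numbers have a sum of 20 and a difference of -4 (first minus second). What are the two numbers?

first number: 8, second number: 12

Let x = first number, y = second number.
  x + y = 20
  x - y = -4
From equation 1: x = 20 − y.
Substitute into equation 2 and solve: y = 12.
Then x = 8.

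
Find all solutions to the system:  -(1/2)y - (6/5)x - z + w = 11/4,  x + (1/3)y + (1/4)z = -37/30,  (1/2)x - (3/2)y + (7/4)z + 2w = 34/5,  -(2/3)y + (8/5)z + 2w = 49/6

x = -2, y = 4/5, z = 2, w = 11/4

Row-reduce the augmented matrix:
R1 ← R1 / (-6/5).
R2 ← R2 − 1·R1.
R3 ← R3 − 1/2·R1.
R2 ← R2 / (-1/12).
R1 ← R1 − 5/12·R2.
R3 ← R3 + 41/24·R2.
R4 ← R4 + 2/3·R2.
R3 ← R3 / (319/24).
R1 ← R1 + 25/12·R3.
R2 ← R2 − 7·R3.
R4 ← R4 − 94/15·R3.
R4 ← R4 / (326/145).
R1 ← R1 − 30/29·R4.
R2 ← R2 + 66/29·R4.
R3 ← R3 + 32/29·R4.
Reading off the reduced rows gives x = -2, y = 4/5, z = 2, w = 11/4.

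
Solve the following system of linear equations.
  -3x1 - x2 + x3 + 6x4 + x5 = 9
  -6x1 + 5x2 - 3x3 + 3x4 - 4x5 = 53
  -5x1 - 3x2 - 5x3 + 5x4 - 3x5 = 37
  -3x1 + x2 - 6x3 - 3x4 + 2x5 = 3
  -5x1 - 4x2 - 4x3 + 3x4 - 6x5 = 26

x1 = 4, x2 = 5, x3 = -6, x4 = 6, x5 = -4

Row-reduce the augmented matrix:
R1 ← R1 / (-3).
R2 ← R2 + 6·R1.
R3 ← R3 + 5·R1.
R4 ← R4 + 3·R1.
R5 ← R5 + 5·R1.
R2 ← R2 / (7).
R1 ← R1 − 1/3·R2.
R3 ← R3 + 4/3·R2.
R4 ← R4 − 2·R2.
R5 ← R5 + 7/3·R2.
R3 ← R3 / (-160/21).
R1 ← R1 + 2/21·R3.
R2 ← R2 + 5/7·R3.
R4 ← R4 + 39/7·R3.
R5 ← R5 + 22/3·R3.
R4 ← R4 / (-243/160).
R1 ← R1 + 119/80·R4.
R2 ← R2 + 21/32·R4.
R3 ← R3 − 141/160·R4.
R5 ← R5 + 283/80·R4.
R5 ← R5 / (-4931/243).
R1 ← R1 + 1651/243·R5.
R2 ← R2 + 269/81·R5.
R3 ← R3 − 389/81·R5.
R4 ← R4 + 1114/243·R5.
Reading off the reduced rows gives x1 = 4, x2 = 5, x3 = -6, x4 = 6, x5 = -4.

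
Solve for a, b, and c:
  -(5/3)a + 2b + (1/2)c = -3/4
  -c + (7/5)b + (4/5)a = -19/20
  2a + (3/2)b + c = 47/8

a = 3/2, b = 1/4, c = 5/2

Row-reduce the augmented matrix:
R1 ← R1 / (-5/3).
R2 ← R2 − 4/5·R1.
R3 ← R3 − 2·R1.
R2 ← R2 / (59/25).
R1 ← R1 + 6/5·R2.
R3 ← R3 − 39/10·R2.
R3 ← R3 / (337/118).
R1 ← R1 + 81/118·R3.
R2 ← R2 + 19/59·R3.
Reading off the reduced rows gives a = 3/2, b = 1/4, c = 5/2.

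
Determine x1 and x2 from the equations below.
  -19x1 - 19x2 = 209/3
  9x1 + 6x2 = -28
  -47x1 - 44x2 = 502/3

Row-reduce the augmented matrix:
R1 ← R1 / (-19).
R2 ← R2 − 9·R1.
R3 ← R3 + 47·R1.
R2 ← R2 / (-3).
R1 ← R1 − 1·R2.
R3 ← R3 − 3·R2.
R3 reduces to 0 = 0, so the extra equation is consistent.
Reading off the reduced rows gives x1 = -2, x2 = -5/3.

x1 = -2, x2 = -5/3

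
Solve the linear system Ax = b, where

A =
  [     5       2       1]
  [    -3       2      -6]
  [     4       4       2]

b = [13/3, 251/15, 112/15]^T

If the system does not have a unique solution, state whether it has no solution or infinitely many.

x_1 = 1/5, x_2 = 8/3, x_3 = -2

Row-reduce the augmented matrix:
R1 ← R1 / (5).
R2 ← R2 + 3·R1.
R3 ← R3 − 4·R1.
R2 ← R2 / (16/5).
R1 ← R1 − 2/5·R2.
R3 ← R3 − 12/5·R2.
R3 ← R3 / (21/4).
R1 ← R1 − 7/8·R3.
R2 ← R2 + 27/16·R3.
Reading off the reduced rows gives x_1 = 1/5, x_2 = 8/3, x_3 = -2.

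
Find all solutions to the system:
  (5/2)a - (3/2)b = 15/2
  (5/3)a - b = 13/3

no solution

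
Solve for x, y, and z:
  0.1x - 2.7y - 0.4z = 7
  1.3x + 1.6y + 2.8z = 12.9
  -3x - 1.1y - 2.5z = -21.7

Row-reduce the augmented matrix:
R1 ← R1 / (1/10).
R2 ← R2 − 13/10·R1.
R3 ← R3 + 3·R1.
R2 ← R2 / (367/10).
R1 ← R1 + 27·R2.
R3 ← R3 + 821/10·R2.
R3 ← R3 / (2493/734).
R1 ← R1 − 692/367·R3.
R2 ← R2 − 80/367·R3.
Reading off the reduced rows gives x = 5, y = -3, z = 4.

x = 5, y = -3, z = 4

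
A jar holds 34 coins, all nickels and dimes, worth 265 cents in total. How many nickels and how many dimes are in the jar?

nickels: 15, dimes: 19

Let n = nickels, d = dimes.
  n + d = 34
  5n + 10d = 265
Row-reduce the augmented matrix:
R2 ← R2 − 5·R1.
R2 ← R2 / (5).
R1 ← R1 − 1·R2.
Reading off the reduced rows gives n = 15, d = 19.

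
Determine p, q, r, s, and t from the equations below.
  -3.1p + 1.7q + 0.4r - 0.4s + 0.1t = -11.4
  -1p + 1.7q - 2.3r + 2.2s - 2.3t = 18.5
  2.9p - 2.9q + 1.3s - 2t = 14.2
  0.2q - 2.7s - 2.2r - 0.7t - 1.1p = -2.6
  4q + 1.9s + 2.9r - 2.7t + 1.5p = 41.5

p = 6, q = 5, r = -1, s = 1, t = -5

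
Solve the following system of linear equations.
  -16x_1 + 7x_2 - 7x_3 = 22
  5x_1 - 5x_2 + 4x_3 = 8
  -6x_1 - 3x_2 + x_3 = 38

infinitely many solutions

Row-reduce:
R1 ← R1 / (-16).
R2 ← R2 − 5·R1.
R3 ← R3 + 6·R1.
R2 ← R2 / (-45/16).
R1 ← R1 + 7/16·R2.
R3 ← R3 + 45/8·R2.
Rank is 2 with 3 unknowns, leaving x_3 free.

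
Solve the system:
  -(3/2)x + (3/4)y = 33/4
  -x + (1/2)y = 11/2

infinitely many solutions

Row-reduce:
R1 ← R1 / (-3/2).
R2 ← R2 + 1·R1.
Rank is 1 with 2 unknowns, leaving y free.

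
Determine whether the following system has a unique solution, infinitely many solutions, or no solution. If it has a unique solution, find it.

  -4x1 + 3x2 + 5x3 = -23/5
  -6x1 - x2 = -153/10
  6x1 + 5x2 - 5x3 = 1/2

Row-reduce the augmented matrix:
R1 ← R1 / (-4).
R2 ← R2 + 6·R1.
R3 ← R3 − 6·R1.
R2 ← R2 / (-11/2).
R1 ← R1 + 3/4·R2.
R3 ← R3 − 19/2·R2.
R3 ← R3 / (-115/11).
R1 ← R1 + 5/22·R3.
R2 ← R2 − 15/11·R3.
Reading off the reduced rows gives x1 = 11/4, x2 = -6/5, x3 = 2.

x1 = 11/4, x2 = -6/5, x3 = 2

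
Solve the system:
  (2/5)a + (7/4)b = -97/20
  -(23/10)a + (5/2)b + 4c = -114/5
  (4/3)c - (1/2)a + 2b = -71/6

no solution

Row-reduce:
R1 ← R1 / (2/5).
R2 ← R2 + 23/10·R1.
R3 ← R3 + 1/2·R1.
R2 ← R2 / (201/16).
R1 ← R1 − 35/8·R2.
R3 ← R3 − 67/16·R2.
Row 3 reduces to 0 = -1, a contradiction. The system is inconsistent.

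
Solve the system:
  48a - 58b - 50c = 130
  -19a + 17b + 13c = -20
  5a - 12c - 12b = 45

Row-reduce:
R1 ← R1 / (48).
R2 ← R2 + 19·R1.
R3 ← R3 − 5·R1.
R2 ← R2 / (-143/24).
R1 ← R1 + 29/24·R2.
R3 ← R3 + 143/24·R2.
Rank is 2 with 3 unknowns, leaving c free.

infinitely many solutions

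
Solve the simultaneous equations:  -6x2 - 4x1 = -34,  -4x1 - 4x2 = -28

Row-reduce the augmented matrix:
R1 ← R1 / (-4).
R2 ← R2 + 4·R1.
R2 ← R2 / (2).
R1 ← R1 − 3/2·R2.
Reading off the reduced rows gives x1 = 4, x2 = 3.

x1 = 4, x2 = 3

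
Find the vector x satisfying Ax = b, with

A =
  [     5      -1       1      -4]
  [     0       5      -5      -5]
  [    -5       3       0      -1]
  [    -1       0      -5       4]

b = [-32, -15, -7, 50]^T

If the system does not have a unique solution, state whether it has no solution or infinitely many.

Row-reduce the augmented matrix:
R1 ← R1 / (5).
R3 ← R3 + 5·R1.
R4 ← R4 + 1·R1.
R2 ← R2 / (5).
R1 ← R1 + 1/5·R2.
R3 ← R3 − 2·R2.
R4 ← R4 + 1/5·R2.
R3 ← R3 / (3).
R2 ← R2 + 1·R3.
R4 ← R4 + 5·R3.
R4 ← R4 / (-2).
R1 ← R1 + 1·R4.
R2 ← R2 + 2·R4.
R3 ← R3 + 1·R4.
Reading off the reduced rows gives x_1 = -1, x_2 = -2, x_3 = -5, x_4 = 6.

x_1 = -1, x_2 = -2, x_3 = -5, x_4 = 6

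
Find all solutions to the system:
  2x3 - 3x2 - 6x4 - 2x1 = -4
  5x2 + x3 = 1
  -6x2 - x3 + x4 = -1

infinitely many solutions

Row-reduce:
R1 ← R1 / (-2).
R2 ← R2 / (5).
R1 ← R1 − 3/2·R2.
R3 ← R3 + 6·R2.
R3 ← R3 / (1/5).
R1 ← R1 + 13/10·R3.
R2 ← R2 − 1/5·R3.
Rank is 3 with 4 unknowns, leaving x4 free.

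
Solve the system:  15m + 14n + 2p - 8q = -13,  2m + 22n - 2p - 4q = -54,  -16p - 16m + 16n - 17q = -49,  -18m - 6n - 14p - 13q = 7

no solution

Row-reduce:
R1 ← R1 / (15).
R2 ← R2 − 2·R1.
R3 ← R3 + 16·R1.
R4 ← R4 + 18·R1.
R2 ← R2 / (302/15).
R1 ← R1 − 14/15·R2.
R3 ← R3 − 464/15·R2.
R4 ← R4 − 54/5·R2.
R3 ← R3 / (-1568/151).
R1 ← R1 − 36/151·R3.
R2 ← R2 + 17/151·R3.
R4 ← R4 + 1568/151·R3.
Row 4 reduces to 0 = 2, a contradiction. The system is inconsistent.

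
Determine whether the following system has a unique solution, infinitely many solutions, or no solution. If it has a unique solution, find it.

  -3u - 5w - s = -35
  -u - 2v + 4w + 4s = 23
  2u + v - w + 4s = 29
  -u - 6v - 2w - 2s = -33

u = 5, v = 2, w = 3, s = 5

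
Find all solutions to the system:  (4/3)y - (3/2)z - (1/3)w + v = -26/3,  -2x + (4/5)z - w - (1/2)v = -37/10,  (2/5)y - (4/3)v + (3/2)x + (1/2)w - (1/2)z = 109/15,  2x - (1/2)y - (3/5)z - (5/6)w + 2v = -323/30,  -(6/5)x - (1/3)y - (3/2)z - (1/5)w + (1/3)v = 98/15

Row-reduce the augmented matrix:
Swap R1 and R2.
R1 ← R1 / (-2).
R3 ← R3 − 3/2·R1.
R4 ← R4 − 2·R1.
R5 ← R5 + 6/5·R1.
R2 ← R2 / (4/3).
R3 ← R3 − 2/5·R2.
R4 ← R4 + 1/2·R2.
R5 ← R5 + 1/3·R2.
R3 ← R3 / (11/20).
R1 ← R1 + 2/5·R3.
R2 ← R2 + 9/8·R3.
R4 ← R4 + 29/80·R3.
R5 ← R5 + 471/200·R3.
R4 ← R4 / (-5431/2640).
R1 ← R1 − 43/110·R4.
R2 ← R2 + 49/88·R4.
R3 ← R3 + 3/11·R4.
R5 ← R5 + 2149/6600·R4.
R5 ← R5 / (-1271383/162930).
R1 ← R1 + 36035/32586·R5.
R2 ← R2 + 38095/10862·R5.
R3 ← R3 + 60685/16293·R5.
R4 ← R4 + 2911/10862·R5.
Reading off the reduced rows gives x = -1, y = -6, z = -4, w = 5, v = -5.

x = -1, y = -6, z = -4, w = 5, v = -5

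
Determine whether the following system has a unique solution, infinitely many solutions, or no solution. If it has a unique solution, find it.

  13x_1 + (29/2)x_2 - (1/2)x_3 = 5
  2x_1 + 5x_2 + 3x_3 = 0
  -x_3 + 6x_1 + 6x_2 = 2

no solution

Row-reduce:
R1 ← R1 / (13).
R2 ← R2 − 2·R1.
R3 ← R3 − 6·R1.
R2 ← R2 / (36/13).
R1 ← R1 − 29/26·R2.
R3 ← R3 + 9/13·R2.
Row 3 reduces to 0 = -1/2, a contradiction. The system is inconsistent.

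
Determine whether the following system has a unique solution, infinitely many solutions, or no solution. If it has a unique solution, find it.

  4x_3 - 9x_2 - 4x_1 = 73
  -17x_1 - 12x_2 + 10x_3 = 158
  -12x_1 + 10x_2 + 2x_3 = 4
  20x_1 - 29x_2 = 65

x_1 = -4, x_2 = -5, x_3 = 3

Row-reduce the augmented matrix:
R1 ← R1 / (-4).
R2 ← R2 + 17·R1.
R3 ← R3 + 12·R1.
R4 ← R4 − 20·R1.
R2 ← R2 / (105/4).
R1 ← R1 − 9/4·R2.
R3 ← R3 − 37·R2.
R4 ← R4 + 74·R2.
R3 ← R3 / (-2/15).
R1 ← R1 + 2/5·R3.
R2 ← R2 + 4/15·R3.
R4 ← R4 − 4/15·R3.
R4 reduces to 0 = 0, so the extra equation is consistent.
Reading off the reduced rows gives x_1 = -4, x_2 = -5, x_3 = 3.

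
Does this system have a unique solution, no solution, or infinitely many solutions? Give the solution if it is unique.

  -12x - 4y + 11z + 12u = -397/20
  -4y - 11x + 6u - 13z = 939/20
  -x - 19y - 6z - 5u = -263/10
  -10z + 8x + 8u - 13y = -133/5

x = -11/5, y = 5/2, z = -11/4, u = -1/2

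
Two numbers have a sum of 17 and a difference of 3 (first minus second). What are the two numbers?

first number: 10, second number: 7

Let x = first number, y = second number.
  y + x = 17
  -y + x = 3
Row-reduce the augmented matrix:
R2 ← R2 − 1·R1.
R2 ← R2 / (-2).
R1 ← R1 − 1·R2.
Reading off the reduced rows gives x = 10, y = 7.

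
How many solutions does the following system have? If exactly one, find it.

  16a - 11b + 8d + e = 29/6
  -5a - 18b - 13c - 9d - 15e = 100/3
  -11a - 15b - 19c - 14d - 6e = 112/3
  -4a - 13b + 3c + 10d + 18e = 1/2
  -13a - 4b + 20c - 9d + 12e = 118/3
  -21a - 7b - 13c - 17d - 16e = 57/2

Row-reduce the augmented matrix:
R1 ← R1 / (16).
R2 ← R2 + 5·R1.
R3 ← R3 + 11·R1.
R4 ← R4 + 4·R1.
R5 ← R5 + 13·R1.
R6 ← R6 + 21·R1.
R2 ← R2 / (-343/16).
R1 ← R1 + 11/16·R2.
R3 ← R3 + 361/16·R2.
R4 ← R4 + 63/4·R2.
R5 ← R5 + 207/16·R2.
R6 ← R6 + 343/16·R2.
R3 ← R3 / (-1824/343).
R1 ← R1 − 143/343·R3.
R2 ← R2 − 208/343·R3.
R4 ← R4 − 615/49·R3.
R5 ← R5 − 9551/343·R3.
R4 ← R4 / (7819/608).
R1 ← R1 − 1055/1824·R4.
R2 ← R2 − 13/114·R4.
R3 ← R3 − 569/1824·R4.
R5 ← R5 + 13249/1824·R4.
R5 ← R5 / (2456668/23457).
R1 ← R1 + 24728/23457·R5.
R2 ← R2 − 32189/23457·R5.
R3 ← R3 + 74903/23457·R5.
R4 ← R4 − 32216/7819·R5.
R6 reduces to 0 = 0, so the extra equation is consistent.
Reading off the reduced rows gives a = 1/2, b = -3/2, c = 2/3, d = -5/2, e = 1/3.

a = 1/2, b = -3/2, c = 2/3, d = -5/2, e = 1/3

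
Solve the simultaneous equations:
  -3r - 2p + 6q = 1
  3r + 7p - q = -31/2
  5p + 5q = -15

Row-reduce:
R1 ← R1 / (-2).
R2 ← R2 − 7·R1.
R3 ← R3 − 5·R1.
R2 ← R2 / (20).
R1 ← R1 + 3·R2.
R3 ← R3 − 20·R2.
Row 3 reduces to 0 = -1/2, a contradiction. The system is inconsistent.

no solution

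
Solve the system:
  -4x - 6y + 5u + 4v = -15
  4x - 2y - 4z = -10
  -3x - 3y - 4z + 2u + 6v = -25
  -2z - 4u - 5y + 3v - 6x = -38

infinitely many solutions

Row-reduce:
R1 ← R1 / (-4).
R2 ← R2 − 4·R1.
R3 ← R3 + 3·R1.
R4 ← R4 + 6·R1.
R2 ← R2 / (-8).
R1 ← R1 − 3/2·R2.
R3 ← R3 − 3/2·R2.
R4 ← R4 − 4·R2.
R3 ← R3 / (-19/4).
R1 ← R1 + 3/4·R3.
R2 ← R2 − 1/2·R3.
R4 ← R4 + 4·R3.
R4 ← R4 / (-158/19).
R1 ← R1 + 7/38·R4.
R2 ← R2 + 27/38·R4.
R3 ← R3 − 13/76·R4.
Rank is 4 with 5 unknowns, leaving v free.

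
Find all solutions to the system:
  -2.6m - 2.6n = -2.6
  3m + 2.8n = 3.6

m = 4, n = -3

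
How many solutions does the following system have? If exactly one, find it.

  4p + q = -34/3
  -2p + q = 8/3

p = -7/3, q = -2

Row-reduce the augmented matrix:
R1 ← R1 / (4).
R2 ← R2 + 2·R1.
R2 ← R2 / (3/2).
R1 ← R1 − 1/4·R2.
Reading off the reduced rows gives p = -7/3, q = -2.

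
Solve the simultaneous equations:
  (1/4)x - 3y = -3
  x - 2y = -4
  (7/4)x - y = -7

Row-reduce:
R1 ← R1 / (1/4).
R2 ← R2 − 1·R1.
R3 ← R3 − 7/4·R1.
R2 ← R2 / (10).
R1 ← R1 + 12·R2.
R3 ← R3 − 20·R2.
Row 3 reduces to 0 = -2, a contradiction. The system is inconsistent.

no solution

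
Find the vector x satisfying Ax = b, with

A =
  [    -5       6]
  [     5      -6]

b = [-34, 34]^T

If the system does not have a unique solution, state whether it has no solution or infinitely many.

infinitely many solutions

Row-reduce:
R1 ← R1 / (-5).
R2 ← R2 − 5·R1.
Rank is 1 with 2 unknowns, leaving x_2 free.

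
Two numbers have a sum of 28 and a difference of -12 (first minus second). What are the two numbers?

first number: 8, second number: 20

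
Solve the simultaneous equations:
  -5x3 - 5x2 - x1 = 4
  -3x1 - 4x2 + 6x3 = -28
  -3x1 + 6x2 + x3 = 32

x1 = -4, x2 = 4, x3 = -4

Row-reduce the augmented matrix:
R1 ← R1 / (-1).
R2 ← R2 + 3·R1.
R3 ← R3 + 3·R1.
R2 ← R2 / (11).
R1 ← R1 − 5·R2.
R3 ← R3 − 21·R2.
R3 ← R3 / (-265/11).
R1 ← R1 + 50/11·R3.
R2 ← R2 − 21/11·R3.
Reading off the reduced rows gives x1 = -4, x2 = 4, x3 = -4.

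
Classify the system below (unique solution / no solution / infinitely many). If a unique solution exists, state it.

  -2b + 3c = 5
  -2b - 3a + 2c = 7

infinitely many solutions

Row-reduce:
Swap R1 and R2.
R1 ← R1 / (-3).
R2 ← R2 / (-2).
R1 ← R1 − 2/3·R2.
Rank is 2 with 3 unknowns, leaving c free.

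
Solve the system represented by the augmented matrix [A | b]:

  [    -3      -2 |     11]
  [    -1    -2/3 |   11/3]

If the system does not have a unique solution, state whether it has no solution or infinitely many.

infinitely many solutions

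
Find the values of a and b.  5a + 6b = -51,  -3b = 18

a = -3, b = -6

Row-reduce the augmented matrix:
R1 ← R1 / (5).
R2 ← R2 / (-3).
R1 ← R1 − 6/5·R2.
Reading off the reduced rows gives a = -3, b = -6.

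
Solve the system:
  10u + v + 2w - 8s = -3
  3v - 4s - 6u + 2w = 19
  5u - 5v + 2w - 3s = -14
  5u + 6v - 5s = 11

Row-reduce:
R1 ← R1 / (10).
R2 ← R2 + 6·R1.
R3 ← R3 − 5·R1.
R4 ← R4 − 5·R1.
R2 ← R2 / (18/5).
R1 ← R1 − 1/10·R2.
R3 ← R3 + 11/2·R2.
R4 ← R4 − 11/2·R2.
R3 ← R3 / (53/9).
R1 ← R1 − 1/9·R3.
R2 ← R2 − 8/9·R3.
R4 ← R4 + 53/9·R3.
Rank is 3 with 4 unknowns, leaving s free.

infinitely many solutions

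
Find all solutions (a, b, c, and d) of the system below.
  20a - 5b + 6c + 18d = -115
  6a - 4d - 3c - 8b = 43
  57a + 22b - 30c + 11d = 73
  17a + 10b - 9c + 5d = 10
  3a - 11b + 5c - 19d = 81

Row-reduce the augmented matrix:
R1 ← R1 / (20).
R2 ← R2 − 6·R1.
R3 ← R3 − 57·R1.
R4 ← R4 − 17·R1.
R5 ← R5 − 3·R1.
R2 ← R2 / (-13/2).
R1 ← R1 + 1/4·R2.
R3 ← R3 − 145/4·R2.
R4 ← R4 − 57/4·R2.
R5 ← R5 + 41/4·R2.
R3 ← R3 / (-9603/130).
R1 ← R1 − 63/130·R3.
R2 ← R2 − 48/65·R3.
R4 ← R4 + 3201/130·R3.
R5 ← R5 − 1517/130·R3.
Swap R4 and R5.
R4 ← R4 / (-68900/3201).
R1 ← R1 − 697/1067·R4.
R2 ← R2 − 554/1067·R4.
R3 ← R3 − 4018/3201·R4.
R5 reduces to 0 = 0, so the extra equation is consistent.
Reading off the reduced rows gives a = 0, b = -1, c = -5, d = -5.

a = 0, b = -1, c = -5, d = -5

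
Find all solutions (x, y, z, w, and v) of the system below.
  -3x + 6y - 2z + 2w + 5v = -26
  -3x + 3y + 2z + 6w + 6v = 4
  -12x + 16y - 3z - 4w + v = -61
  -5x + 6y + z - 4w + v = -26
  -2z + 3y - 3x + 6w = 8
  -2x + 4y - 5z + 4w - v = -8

no solution

Row-reduce:
R1 ← R1 / (-3).
R2 ← R2 + 3·R1.
R3 ← R3 + 12·R1.
R4 ← R4 + 5·R1.
R5 ← R5 + 3·R1.
R6 ← R6 + 2·R1.
R2 ← R2 / (-3).
R1 ← R1 + 2·R2.
R3 ← R3 + 8·R2.
R4 ← R4 + 4·R2.
R5 ← R5 + 3·R2.
R3 ← R3 / (-17/3).
R1 ← R1 + 2·R3.
R2 ← R2 + 4/3·R3.
R4 ← R4 + 1·R3.
R5 ← R5 + 4·R3.
R6 ← R6 + 11/3·R3.
R4 ← R4 / (-26/3).
R1 ← R1 − 14/3·R4.
R2 ← R2 − 4·R4.
R3 ← R3 − 4·R4.
R5 ← R5 − 16·R4.
R6 ← R6 − 52/3·R4.
R5 ← R5 / (6/17).
R1 ← R1 − 46/17·R5.
R2 ← R2 − 43/17·R5.
R3 ← R3 − 27/17·R5.
R4 ← R4 − 19/34·R5.
Row 6 reduces to 0 = 1, a contradiction. The system is inconsistent.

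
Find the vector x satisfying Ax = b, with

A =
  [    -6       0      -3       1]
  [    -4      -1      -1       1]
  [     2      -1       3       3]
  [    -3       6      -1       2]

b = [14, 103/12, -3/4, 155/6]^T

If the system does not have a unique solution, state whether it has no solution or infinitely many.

x_1 = -3, x_2 = 11/4, x_3 = 5/3, x_4 = 1

Row-reduce the augmented matrix:
R1 ← R1 / (-6).
R2 ← R2 + 4·R1.
R3 ← R3 − 2·R1.
R4 ← R4 + 3·R1.
R2 ← R2 / (-1).
R3 ← R3 + 1·R2.
R4 ← R4 − 6·R2.
R1 ← R1 − 1/2·R3.
R2 ← R2 + 1·R3.
R4 ← R4 − 13/2·R3.
R4 ← R4 / (-16).
R1 ← R1 + 5/3·R4.
R2 ← R2 − 8/3·R4.
R3 ← R3 − 3·R4.
Reading off the reduced rows gives x_1 = -3, x_2 = 11/4, x_3 = 5/3, x_4 = 1.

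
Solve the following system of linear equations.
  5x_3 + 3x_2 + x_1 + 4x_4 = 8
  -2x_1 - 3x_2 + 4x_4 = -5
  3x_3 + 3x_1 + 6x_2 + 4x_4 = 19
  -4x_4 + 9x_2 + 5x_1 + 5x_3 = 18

infinitely many solutions

Row-reduce:
R2 ← R2 + 2·R1.
R3 ← R3 − 3·R1.
R4 ← R4 − 5·R1.
R2 ← R2 / (3).
R1 ← R1 − 3·R2.
R3 ← R3 + 3·R2.
R4 ← R4 + 6·R2.
R3 ← R3 / (-2).
R1 ← R1 + 5·R3.
R2 ← R2 − 10/3·R3.
Rank is 3 with 4 unknowns, leaving x_4 free.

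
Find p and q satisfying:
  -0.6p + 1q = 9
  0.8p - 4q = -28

From equation 1: q = 9 + 3/5·p.
Substitute into equation 2 and solve: p = -5.
Then q = 6.

p = -5, q = 6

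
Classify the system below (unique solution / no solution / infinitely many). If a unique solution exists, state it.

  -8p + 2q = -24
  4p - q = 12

infinitely many solutions

Row-reduce:
R1 ← R1 / (-8).
R2 ← R2 − 4·R1.
Rank is 1 with 2 unknowns, leaving q free.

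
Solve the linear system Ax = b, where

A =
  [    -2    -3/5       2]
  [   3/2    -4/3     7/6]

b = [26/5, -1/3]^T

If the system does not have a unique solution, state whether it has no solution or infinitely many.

Row-reduce:
R1 ← R1 / (-2).
R2 ← R2 − 3/2·R1.
R2 ← R2 / (-107/60).
R1 ← R1 − 3/10·R2.
Rank is 2 with 3 unknowns, leaving x_3 free.

infinitely many solutions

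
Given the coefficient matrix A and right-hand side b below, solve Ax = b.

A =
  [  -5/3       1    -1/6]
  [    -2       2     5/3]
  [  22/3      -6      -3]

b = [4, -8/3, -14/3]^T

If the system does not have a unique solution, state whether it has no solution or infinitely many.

Row-reduce:
R1 ← R1 / (-5/3).
R2 ← R2 + 2·R1.
R3 ← R3 − 22/3·R1.
R2 ← R2 / (4/5).
R1 ← R1 + 3/5·R2.
R3 ← R3 + 8/5·R2.
Row 3 reduces to 0 = -2, a contradiction. The system is inconsistent.

no solution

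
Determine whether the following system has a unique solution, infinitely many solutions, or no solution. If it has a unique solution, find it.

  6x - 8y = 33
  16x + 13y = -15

x = 3/2, y = -3

Row-reduce the augmented matrix:
R1 ← R1 / (6).
R2 ← R2 − 16·R1.
R2 ← R2 / (103/3).
R1 ← R1 + 4/3·R2.
Reading off the reduced rows gives x = 3/2, y = -3.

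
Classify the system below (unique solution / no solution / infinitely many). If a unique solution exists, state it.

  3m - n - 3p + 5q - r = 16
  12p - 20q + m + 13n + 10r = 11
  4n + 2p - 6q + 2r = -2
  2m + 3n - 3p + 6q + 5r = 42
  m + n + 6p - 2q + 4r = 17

infinitely many solutions

Row-reduce:
R1 ← R1 / (3).
R2 ← R2 − 1·R1.
R4 ← R4 − 2·R1.
R5 ← R5 − 1·R1.
R2 ← R2 / (40/3).
R1 ← R1 + 1/3·R2.
R3 ← R3 − 4·R2.
R4 ← R4 − 11/3·R2.
R5 ← R5 − 4/3·R2.
R3 ← R3 / (-19/10).
R1 ← R1 + 27/40·R3.
R2 ← R2 − 39/40·R3.
R4 ← R4 + 183/40·R3.
R5 ← R5 − 57/10·R3.
R4 ← R4 / (141/19).
R1 ← R1 − 18/19·R4.
R2 ← R2 + 26/19·R4.
R3 ← R3 + 5/19·R4.
Rank is 4 with 5 unknowns, leaving r free.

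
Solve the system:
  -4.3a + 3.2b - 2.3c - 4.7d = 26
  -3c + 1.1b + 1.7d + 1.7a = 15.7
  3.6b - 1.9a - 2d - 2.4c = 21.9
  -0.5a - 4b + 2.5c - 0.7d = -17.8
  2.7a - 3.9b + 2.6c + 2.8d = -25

a = -1, b = 1, c = -6, d = -1

Row-reduce the augmented matrix:
R1 ← R1 / (-43/10).
R2 ← R2 − 17/10·R1.
R3 ← R3 + 19/10·R1.
R4 ← R4 + 1/2·R1.
R5 ← R5 − 27/10·R1.
R2 ← R2 / (1017/430).
R1 ← R1 + 32/43·R2.
R3 ← R3 − 94/43·R2.
R4 ← R4 + 188/43·R2.
R5 ← R5 + 813/430·R2.
R3 ← R3 / (4535/2034).
R1 ← R1 + 707/1017·R3.
R2 ← R2 + 1681/1017·R3.
R4 ← R4 + 4535/1017·R3.
R5 ← R5 + 3338/1695·R3.
Swap R4 and R5.
R4 ← R4 / (-18297/226750).
R1 ← R1 − 25232/22675·R4.
R2 ← R2 − 2231/22675·R4.
R3 ← R3 − 2267/22675·R4.
R5 reduces to 0 = 0, so the extra equation is consistent.
Reading off the reduced rows gives a = -1, b = 1, c = -6, d = -1.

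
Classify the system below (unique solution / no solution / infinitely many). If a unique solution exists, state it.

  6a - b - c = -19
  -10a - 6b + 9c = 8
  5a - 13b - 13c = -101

a = -2, b = 5, c = 2

Row-reduce the augmented matrix:
R1 ← R1 / (6).
R2 ← R2 + 10·R1.
R3 ← R3 − 5·R1.
R2 ← R2 / (-23/3).
R1 ← R1 + 1/6·R2.
R3 ← R3 + 73/6·R2.
R3 ← R3 / (-1095/46).
R1 ← R1 + 15/46·R3.
R2 ← R2 + 22/23·R3.
Reading off the reduced rows gives a = -2, b = 5, c = 2.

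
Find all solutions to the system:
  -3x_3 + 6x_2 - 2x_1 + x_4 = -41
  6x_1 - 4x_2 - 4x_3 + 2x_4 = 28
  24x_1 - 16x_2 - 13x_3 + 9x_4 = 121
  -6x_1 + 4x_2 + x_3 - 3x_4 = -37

infinitely many solutions

Row-reduce:
R1 ← R1 / (-2).
R2 ← R2 − 6·R1.
R3 ← R3 − 24·R1.
R4 ← R4 + 6·R1.
R2 ← R2 / (14).
R1 ← R1 + 3·R2.
R3 ← R3 − 56·R2.
R4 ← R4 + 14·R2.
R3 ← R3 / (3).
R1 ← R1 + 9/7·R3.
R2 ← R2 + 13/14·R3.
R4 ← R4 + 3·R3.
Rank is 3 with 4 unknowns, leaving x_4 free.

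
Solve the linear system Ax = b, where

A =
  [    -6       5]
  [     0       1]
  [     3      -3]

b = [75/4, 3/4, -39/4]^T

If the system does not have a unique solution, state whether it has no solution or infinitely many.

Row-reduce the augmented matrix:
R1 ← R1 / (-6).
R3 ← R3 − 3·R1.
R1 ← R1 + 5/6·R2.
R3 ← R3 + 1/2·R2.
R3 reduces to 0 = 0, so the extra equation is consistent.
Reading off the reduced rows gives x_1 = -5/2, x_2 = 3/4.

x_1 = -5/2, x_2 = 3/4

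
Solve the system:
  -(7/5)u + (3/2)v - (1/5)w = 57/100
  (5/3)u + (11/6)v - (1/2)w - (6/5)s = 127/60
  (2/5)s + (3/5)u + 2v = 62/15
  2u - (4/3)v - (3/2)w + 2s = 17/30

u = 1, v = 3/2, w = 7/5, s = 4/3

Row-reduce the augmented matrix:
R1 ← R1 / (-7/5).
R2 ← R2 − 5/3·R1.
R3 ← R3 − 3/5·R1.
R4 ← R4 − 2·R1.
R2 ← R2 / (76/21).
R1 ← R1 + 15/14·R2.
R3 ← R3 − 37/14·R2.
R4 ← R4 − 17/21·R2.
R3 ← R3 / (689/1520).
R1 ← R1 + 23/304·R3.
R2 ← R2 + 31/152·R3.
R4 ← R4 + 739/456·R3.
R4 ← R4 / (70604/10335).
R1 ← R1 + 98/689·R4.
R2 ← R2 − 836/3445·R4.
R3 ← R3 − 1940/689·R4.
Reading off the reduced rows gives u = 1, v = 3/2, w = 7/5, s = 4/3.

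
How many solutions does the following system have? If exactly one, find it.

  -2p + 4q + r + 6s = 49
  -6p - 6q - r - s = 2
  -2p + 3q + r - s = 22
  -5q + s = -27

p = -6, q = 6, r = -5, s = 3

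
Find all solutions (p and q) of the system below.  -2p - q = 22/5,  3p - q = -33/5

Row-reduce the augmented matrix:
R1 ← R1 / (-2).
R2 ← R2 − 3·R1.
R2 ← R2 / (-5/2).
R1 ← R1 − 1/2·R2.
Reading off the reduced rows gives p = -11/5, q = 0.

p = -11/5, q = 0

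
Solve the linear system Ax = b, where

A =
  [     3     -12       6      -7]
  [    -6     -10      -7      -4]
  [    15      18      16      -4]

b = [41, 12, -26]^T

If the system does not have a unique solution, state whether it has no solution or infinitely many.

Row-reduce:
R1 ← R1 / (3).
R2 ← R2 + 6·R1.
R3 ← R3 − 15·R1.
R2 ← R2 / (-34).
R1 ← R1 + 4·R2.
R3 ← R3 − 78·R2.
R3 ← R3 / (-43/17).
R1 ← R1 − 24/17·R3.
R2 ← R2 + 5/34·R3.
Rank is 3 with 4 unknowns, leaving x_4 free.

infinitely many solutions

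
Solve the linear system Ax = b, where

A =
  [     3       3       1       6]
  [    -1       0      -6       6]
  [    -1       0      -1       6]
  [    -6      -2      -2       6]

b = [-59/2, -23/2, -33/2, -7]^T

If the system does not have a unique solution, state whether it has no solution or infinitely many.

Row-reduce the augmented matrix:
R1 ← R1 / (3).
R2 ← R2 + 1·R1.
R3 ← R3 + 1·R1.
R4 ← R4 + 6·R1.
R1 ← R1 − 1·R2.
R3 ← R3 − 1·R2.
R4 ← R4 − 4·R2.
R3 ← R3 / (5).
R1 ← R1 − 6·R3.
R2 ← R2 + 17/3·R3.
R4 ← R4 − 68/3·R3.
R4 ← R4 / (-14).
R1 ← R1 + 6·R4.
R2 ← R2 − 8·R4.
Reading off the reduced rows gives x_1 = -1/2, x_2 = -3, x_3 = -1, x_4 = -3.

x_1 = -1/2, x_2 = -3, x_3 = -1, x_4 = -3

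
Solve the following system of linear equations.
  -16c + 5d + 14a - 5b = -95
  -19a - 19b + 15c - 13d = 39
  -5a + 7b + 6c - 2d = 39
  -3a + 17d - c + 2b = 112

a = -4, b = 1, c = 4, d = 6

Row-reduce the augmented matrix:
R1 ← R1 / (14).
R2 ← R2 + 19·R1.
R3 ← R3 + 5·R1.
R4 ← R4 + 3·R1.
R2 ← R2 / (-361/14).
R1 ← R1 + 5/14·R2.
R3 ← R3 − 73/14·R2.
R4 ← R4 − 13/14·R2.
R3 ← R3 / (-387/361).
R1 ← R1 + 379/361·R3.
R2 ← R2 − 94/361·R3.
R4 ← R4 + 1686/361·R3.
R4 ← R4 / (1043/43).
R1 ← R1 − 81/43·R4.
R2 ← R2 + 5/43·R4.
R3 ← R3 − 59/43·R4.
Reading off the reduced rows gives a = -4, b = 1, c = 4, d = 6.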